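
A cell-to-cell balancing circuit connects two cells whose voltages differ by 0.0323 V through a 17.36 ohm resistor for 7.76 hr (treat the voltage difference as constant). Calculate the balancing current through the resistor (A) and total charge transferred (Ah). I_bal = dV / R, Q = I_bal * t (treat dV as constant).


First, Ohm's law: I_bal = 0.0323 V / 17.36 ohm = 0.0018606 A
Then Q = I * t = 0.0018606 A * 7.76 hr = 0.01444 Ah

I=0.0018606 A, Q=0.01444 Ah


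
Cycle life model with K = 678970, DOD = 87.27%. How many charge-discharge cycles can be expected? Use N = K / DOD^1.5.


Step 1: DOD^1.5 = 87.27^1.5 = 815.26
Step 2: N = 678970 / 815.26 = 832.8 cycles

832.8 cycles


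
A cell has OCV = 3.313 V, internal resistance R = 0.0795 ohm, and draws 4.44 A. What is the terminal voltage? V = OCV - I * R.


IR drop = 4.44 * 0.0795 = 0.35298 V
V = 3.313 - 0.35298 = 2.960 V

2.960 V


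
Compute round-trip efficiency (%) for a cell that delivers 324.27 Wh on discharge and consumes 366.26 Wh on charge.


Round-trip efficiency = 324.27/366.26 * 100% = 88.54%

88.54%


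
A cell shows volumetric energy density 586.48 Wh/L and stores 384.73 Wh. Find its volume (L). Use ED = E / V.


V = E / ED = 384.73 / 586.48 = 0.6560 L

0.6560 L


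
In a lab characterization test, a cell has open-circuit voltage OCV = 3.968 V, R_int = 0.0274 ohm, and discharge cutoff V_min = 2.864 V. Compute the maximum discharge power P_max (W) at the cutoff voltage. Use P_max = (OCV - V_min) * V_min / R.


dV = OCV - V_min = 1.104 V (so I_max = dV / R)
P_max = dV * V_min / R = 1.104 * 2.864 / 0.0274 = 115.4 W

115.4 W


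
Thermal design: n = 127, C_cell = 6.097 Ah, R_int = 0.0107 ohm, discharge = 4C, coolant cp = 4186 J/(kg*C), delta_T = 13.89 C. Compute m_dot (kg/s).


Step 1: I = 4 * 6.097 = 24.388 A
Step 2: Q_cell = I^2 * R = 24.388^2 * 0.0107 = 6.3641 W
Step 3: Q_total = 127 * 6.3641 = 808.24 W
Step 4: m_dot = Q_total / (cp * dT) = 808.24 / (4186 * 13.89) = 0.01390 kg/s

0.01390 kg/s


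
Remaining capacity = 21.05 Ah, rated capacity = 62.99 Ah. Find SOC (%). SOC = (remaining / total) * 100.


SOC = (remaining / total) * 100 = (21.05 / 62.99) * 100 = 33.42%

33.42%


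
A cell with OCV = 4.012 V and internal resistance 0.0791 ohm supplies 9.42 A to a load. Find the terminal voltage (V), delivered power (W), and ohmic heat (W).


Step 1: V_terminal = OCV - I*R = 4.012 - 9.42 * 0.0791 = 3.2669 V
Step 2: P_out = V_terminal * I = 3.2669 * 9.42 = 30.77 W
Step 3: Q = I^2 * R = 9.42^2 * 0.0791 = 7.019 W

V=3.2669 V, P=30.77 W, Q=7.019 W


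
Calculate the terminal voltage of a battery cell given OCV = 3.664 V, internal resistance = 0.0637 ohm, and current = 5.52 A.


V = OCV - I*R = 3.664 - 5.52 * 0.0637 = 3.312 V

3.312 V


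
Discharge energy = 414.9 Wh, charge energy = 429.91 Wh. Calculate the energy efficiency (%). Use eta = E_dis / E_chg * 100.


Round-trip efficiency = 414.9/429.91 * 100% = 96.51%

96.51%


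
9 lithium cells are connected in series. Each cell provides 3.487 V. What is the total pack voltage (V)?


Series voltages add: 9 * 3.487 V = 31.383 V

31.383 V


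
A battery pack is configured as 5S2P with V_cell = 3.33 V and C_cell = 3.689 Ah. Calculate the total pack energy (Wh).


E = Ns * Vcell * Np * Ccell = 5 * 3.33 * 2 * 3.689 = 122.8 Wh

122.8 Wh


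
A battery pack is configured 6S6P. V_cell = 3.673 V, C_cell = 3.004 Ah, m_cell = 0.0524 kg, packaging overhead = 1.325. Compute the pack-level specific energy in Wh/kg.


Step 1: V_pack = 6 * 3.673 = 22.038 V
Step 2: C_pack = 6 * 3.004 = 18.024 Ah
Step 3: E_pack = V_pack * C_pack = 22.038 * 18.024 = 397.21 Wh
Step 4: m_pack = 6 * 6 * 0.0524 * 1.325 = 2.4995 kg
Step 5: ED = E_pack / m_pack = 397.21 / 2.4995 = 158.9 Wh/kg

158.9 Wh/kg


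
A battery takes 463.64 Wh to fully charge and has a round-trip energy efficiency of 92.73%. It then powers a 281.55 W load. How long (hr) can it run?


Step 1: E_discharge = eta/100 * E_charge = 92.73/100 * 463.64 = 429.93 Wh
Step 2: t = E_discharge / P = 429.93 / 281.55 = 1.527 hr

1.527 hr


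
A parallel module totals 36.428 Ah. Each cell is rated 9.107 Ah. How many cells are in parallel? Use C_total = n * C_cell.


n = C_total / C_cell = 36.428 / 9.107 = 4

4


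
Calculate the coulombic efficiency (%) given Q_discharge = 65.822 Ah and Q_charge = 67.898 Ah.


Coulombic efficiency = 65.822/67.898 * 100% = 96.94%

96.94%


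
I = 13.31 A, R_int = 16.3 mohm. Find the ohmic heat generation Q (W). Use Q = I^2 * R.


Convert: R = 16.3 mohm = 0.0163 ohm
Q = I^2 * R = 13.31^2 * 0.0163 = 2.888 W

2.888 W


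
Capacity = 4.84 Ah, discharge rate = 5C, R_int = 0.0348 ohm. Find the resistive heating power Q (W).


Step 1: I = C_rate * capacity = 5 * 4.84 = 24.2 A
Step 2: Q = I^2 * R = 24.2^2 * 0.0348 = 585.64 * 0.0348 = 20.38 W

20.38 W


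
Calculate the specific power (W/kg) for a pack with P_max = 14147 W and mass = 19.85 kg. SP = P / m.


SP = P / m = 14147 / 19.85 = 712.7 W/kg

712.7 W/kg


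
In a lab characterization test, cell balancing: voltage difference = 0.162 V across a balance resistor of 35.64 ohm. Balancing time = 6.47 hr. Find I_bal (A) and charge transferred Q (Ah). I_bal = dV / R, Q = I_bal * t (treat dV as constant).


First, Ohm's law: I_bal = 0.162 V / 35.64 ohm = 0.0045455 A
Then Q = I * t = 0.0045455 A * 6.47 hr = 0.02941 Ah

I=0.0045455 A, Q=0.02941 Ah


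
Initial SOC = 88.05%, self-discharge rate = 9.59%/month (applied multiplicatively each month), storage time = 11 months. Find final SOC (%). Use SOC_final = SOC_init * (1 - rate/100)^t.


decay = (1 - 9.59/100)^11 = 0.3299
SOC_final = 88.05 * 0.3299 = 29.05%

29.05%


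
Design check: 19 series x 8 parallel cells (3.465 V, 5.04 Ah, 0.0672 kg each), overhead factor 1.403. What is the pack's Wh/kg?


Step 1: V_pack = 19 * 3.465 = 65.835 V
Step 2: C_pack = 8 * 5.04 = 40.32 Ah
Step 3: E_pack = V_pack * C_pack = 65.835 * 40.32 = 2654.5 Wh
Step 4: m_pack = 19 * 8 * 0.0672 * 1.403 = 14.331 kg
Step 5: ED = E_pack / m_pack = 2654.5 / 14.331 = 185.2 Wh/kg

185.2 Wh/kg


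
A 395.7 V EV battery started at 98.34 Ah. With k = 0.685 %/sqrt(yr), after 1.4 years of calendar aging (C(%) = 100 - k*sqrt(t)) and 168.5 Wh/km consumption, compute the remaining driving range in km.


Step 1: capacity retention = 100 - 0.685 * sqrt(1.4) = 100 - 0.685 * 1.1832 = 99.19%
Step 2: C_now = 98.34 * 99.19/100 = 97.543 Ah
Step 3: E_pack = V * C_now = 395.7 * 97.543 = 38598 Wh
Step 4: range = E_pack / consumption = 38598 / 168.5 = 229.1 km

229.1 km


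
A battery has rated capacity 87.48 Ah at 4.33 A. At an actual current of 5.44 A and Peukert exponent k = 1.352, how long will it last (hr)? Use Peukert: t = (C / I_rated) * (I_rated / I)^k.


Step 1: t_rated = C / I_rated = 87.48 / 4.33 = 20.203 hr
Step 2: ratio = 4.33 / 5.44 = 0.79596
Step 3: ratio^k = 0.79596^1.352 = 0.73452
Step 4: t = t_rated * ratio^k = 20.203 * 0.73452 = 14.84 hr

14.84 hr


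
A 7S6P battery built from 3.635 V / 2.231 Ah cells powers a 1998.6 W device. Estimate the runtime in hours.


Step 1: E_pack = Ns * V_cell * Np * C_cell = 7 * 3.635 * 6 * 2.231 = 340.61 Wh
Step 2: t = E_pack / P = 340.61 / 1998.6 = 0.1704 hr

0.1704 hr


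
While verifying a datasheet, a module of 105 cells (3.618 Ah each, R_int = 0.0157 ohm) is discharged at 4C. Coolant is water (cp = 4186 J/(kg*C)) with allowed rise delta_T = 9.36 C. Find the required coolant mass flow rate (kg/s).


Step 1: I = 4 * 3.618 = 14.472 A
Step 2: Q_cell = I^2 * R = 14.472^2 * 0.0157 = 3.2882 W
Step 3: Q_total = 105 * 3.2882 = 345.26 W
Step 4: m_dot = Q_total / (cp * dT) = 345.26 / (4186 * 9.36) = 0.008812 kg/s

0.008812 kg/s


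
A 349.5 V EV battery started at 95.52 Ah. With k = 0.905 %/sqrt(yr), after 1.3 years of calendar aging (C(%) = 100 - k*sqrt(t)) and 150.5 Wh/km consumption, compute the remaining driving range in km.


Step 1: capacity retention = 100 - 0.905 * sqrt(1.3) = 100 - 0.905 * 1.1402 = 98.968%
Step 2: C_now = 95.52 * 98.968/100 = 94.534 Ah
Step 3: E_pack = V * C_now = 349.5 * 94.534 = 33040 Wh
Step 4: range = E_pack / consumption = 33040 / 150.5 = 219.5 km

219.5 km


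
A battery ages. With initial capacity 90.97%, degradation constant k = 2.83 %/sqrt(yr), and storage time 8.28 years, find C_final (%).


sqrt(t) = sqrt(8.28) = 2.8775
C_final = 90.97 - 2.83 * 2.8775 = 82.83%

82.83%


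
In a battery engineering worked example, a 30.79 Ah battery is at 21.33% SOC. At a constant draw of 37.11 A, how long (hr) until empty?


Step 1: remaining = SOC/100 * C_total = 21.33/100 * 30.79 = 6.5675 Ah
Step 2: t = remaining / I = 6.5675 / 37.11 = 0.1770 hr

0.1770 hr


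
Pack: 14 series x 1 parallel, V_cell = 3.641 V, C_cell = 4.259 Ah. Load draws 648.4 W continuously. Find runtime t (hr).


Step 1: E_pack = Ns * V_cell * Np * C_cell = 14 * 3.641 * 1 * 4.259 = 217.1 Wh
Step 2: t = E_pack / P = 217.1 / 648.4 = 0.3348 hr

0.3348 hr


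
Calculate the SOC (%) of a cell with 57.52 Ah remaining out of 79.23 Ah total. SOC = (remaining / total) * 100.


SOC = (remaining / total) * 100 = (57.52 / 79.23) * 100 = 72.60%

72.60%


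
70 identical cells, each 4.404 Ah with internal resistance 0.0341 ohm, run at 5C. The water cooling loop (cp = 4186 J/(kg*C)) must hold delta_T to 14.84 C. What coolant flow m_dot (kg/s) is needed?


Step 1: I = 5 * 4.404 = 22.02 A
Step 2: Q_cell = I^2 * R = 22.02^2 * 0.0341 = 16.534 W
Step 3: Q_total = 70 * 16.534 = 1157.4 W
Step 4: m_dot = Q_total / (cp * dT) = 1157.4 / (4186 * 14.84) = 0.01863 kg/s

0.01863 kg/s


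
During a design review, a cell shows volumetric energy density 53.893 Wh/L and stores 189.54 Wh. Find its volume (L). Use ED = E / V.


V = E / ED = 189.54 / 53.893 = 3.517 L

3.517 L


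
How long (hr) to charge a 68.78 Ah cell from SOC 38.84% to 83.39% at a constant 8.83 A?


Step 1: dSOC = 83.39% - 38.84% = 44.55%
Step 2: delta_Ah = 68.78 * 44.55 / 100 = 30.641 Ah
Step 3: t = 30.641 / 8.83 = 3.470 hr

3.470 hr


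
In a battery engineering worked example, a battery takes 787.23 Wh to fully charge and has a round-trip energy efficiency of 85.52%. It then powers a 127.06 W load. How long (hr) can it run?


Step 1: E_discharge = eta/100 * E_charge = 85.52/100 * 787.23 = 673.24 Wh
Step 2: t = E_discharge / P = 673.24 / 127.06 = 5.299 hr

5.299 hr


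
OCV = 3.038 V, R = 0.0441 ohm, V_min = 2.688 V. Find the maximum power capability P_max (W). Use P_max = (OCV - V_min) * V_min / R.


P_max = (OCV - V_min) * V_min / R = (3.038 - 2.688) * 2.688 / 0.0441 = 0.35 * 2.688 / 0.0441 = 21.33 W

21.33 W


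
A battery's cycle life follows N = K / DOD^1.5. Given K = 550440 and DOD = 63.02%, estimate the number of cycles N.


Step 1: DOD^1.5 = 63.02^1.5 = 500.29
Step 2: N = 550440 / 500.29 = 1100 cycles

1100 cycles


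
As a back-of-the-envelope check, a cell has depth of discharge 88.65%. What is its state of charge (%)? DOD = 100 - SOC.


SOC = 100 - DOD = 100 - 88.65 = 11.35%

11.35%


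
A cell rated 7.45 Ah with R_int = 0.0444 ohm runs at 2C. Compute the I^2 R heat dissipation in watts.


Step 1: I = C_rate * capacity = 2 * 7.45 = 14.9 A
Step 2: Q = I^2 * R = 14.9^2 * 0.0444 = 222.01 * 0.0444 = 9.857 W

9.857 W


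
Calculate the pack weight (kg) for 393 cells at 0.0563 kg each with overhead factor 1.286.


Cell mass sum = 393 * 0.0563 = 22.126 kg
With overhead 1.286: m_pack = 22.126 * 1.286 = 28.45 kg

28.45 kg


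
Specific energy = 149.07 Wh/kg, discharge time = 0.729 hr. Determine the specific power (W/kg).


P_specific = E / t = 149.07 / 0.729 = 204.5 W/kg

204.5 W/kg


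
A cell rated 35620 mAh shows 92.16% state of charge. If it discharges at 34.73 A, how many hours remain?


Convert: C_total = 35620 mAh = 35.62 Ah
Step 1: remaining = SOC/100 * C_total = 92.16/100 * 35.62 = 32.827 Ah
Step 2: t = remaining / I = 32.827 / 34.73 = 0.9452 hr

0.9452 hr


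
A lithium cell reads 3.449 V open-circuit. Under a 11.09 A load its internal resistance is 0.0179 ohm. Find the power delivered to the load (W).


Step 1: V_terminal = OCV - I*R = 3.449 - 11.09 * 0.0179 = 3.2505 V
Step 2: P_out = V_terminal * I = 3.2505 * 11.09 = 36.05 W

36.05 W


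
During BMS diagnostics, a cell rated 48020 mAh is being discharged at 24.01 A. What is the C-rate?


Convert: capacity = 48020 mAh = 48.02 Ah
Rearranging: C_rate = 24.01 / 48.02 = 0.5C

0.5C


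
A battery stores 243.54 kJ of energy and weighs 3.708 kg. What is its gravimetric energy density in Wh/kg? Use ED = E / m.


Convert: E = 243.54 kJ = 67.65 Wh
ED = E / m = 67.65 / 3.708 = 18.24 Wh/kg

18.24 Wh/kg


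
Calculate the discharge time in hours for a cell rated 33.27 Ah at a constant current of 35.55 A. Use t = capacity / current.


Runtime = 33.27 Ah / 35.55 A = 0.9359 hr

0.9359 hr


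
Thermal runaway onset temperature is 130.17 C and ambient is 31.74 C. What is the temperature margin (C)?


margin = T_onset - T_ambient = 130.17 - 31.74 = 98.43 C

98.43 C


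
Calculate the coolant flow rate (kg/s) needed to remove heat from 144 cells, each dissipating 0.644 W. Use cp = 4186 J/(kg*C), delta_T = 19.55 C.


Step 1: Total heat Q = 144 * 0.644 W = 92.736 W
Step 2: denom = cp * dT = 4186 * 19.55 = 81836
Step 3: m_dot = 92.736 / 81836 = 0.001133 kg/s

0.001133 kg/s


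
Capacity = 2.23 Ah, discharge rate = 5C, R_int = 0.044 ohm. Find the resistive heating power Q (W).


Step 1: I = C_rate * capacity = 5 * 2.23 = 11.15 A
Step 2: Q = I^2 * R = 11.15^2 * 0.044 = 124.32 * 0.044 = 5.470 W

5.470 W


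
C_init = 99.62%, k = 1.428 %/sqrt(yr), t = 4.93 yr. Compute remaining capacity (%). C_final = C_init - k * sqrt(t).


Step 1: sqrt(4.93 yr) = 2.2204
Step 2: drop = 1.428 * 2.2204 = 3.1707
Step 3: C_final = 99.62 - 3.1707 = 96.45%

96.45%


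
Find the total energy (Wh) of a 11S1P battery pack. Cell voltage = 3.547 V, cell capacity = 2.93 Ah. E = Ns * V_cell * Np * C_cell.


V_pack = 11 * 3.547 = 39.017 V
C_pack = 1 * 2.93 = 2.93 Ah
E = V_pack * C_pack = 39.017 * 2.93 = 114.3 Wh

114.3 Wh


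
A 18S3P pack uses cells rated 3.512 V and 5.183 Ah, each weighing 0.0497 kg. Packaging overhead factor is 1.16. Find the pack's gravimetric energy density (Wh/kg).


Step 1: V_pack = 18 * 3.512 = 63.216 V
Step 2: C_pack = 3 * 5.183 = 15.549 Ah
Step 3: E_pack = V_pack * C_pack = 63.216 * 15.549 = 982.95 Wh
Step 4: m_pack = 18 * 3 * 0.0497 * 1.16 = 3.1132 kg
Step 5: ED = E_pack / m_pack = 982.95 / 3.1132 = 315.7 Wh/kg

315.7 Wh/kg


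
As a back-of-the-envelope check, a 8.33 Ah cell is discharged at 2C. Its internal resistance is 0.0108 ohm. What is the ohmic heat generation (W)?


Step 1: I = C_rate * capacity = 2 * 8.33 = 16.66 A
Step 2: Q = I^2 * R = 16.66^2 * 0.0108 = 277.56 * 0.0108 = 2.998 W

2.998 W


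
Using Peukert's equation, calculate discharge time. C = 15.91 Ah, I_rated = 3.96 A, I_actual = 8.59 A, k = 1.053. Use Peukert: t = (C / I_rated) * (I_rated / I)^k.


Step 1: t_rated = C / I_rated = 15.91 / 3.96 = 4.0177 hr
Step 2: ratio = 3.96 / 8.59 = 0.461
Step 3: ratio^k = 0.461^1.053 = 0.44246
Step 4: t = t_rated * ratio^k = 4.0177 * 0.44246 = 1.778 hr

1.778 hr


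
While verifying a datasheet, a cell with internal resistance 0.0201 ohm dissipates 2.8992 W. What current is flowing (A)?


I = sqrt(Q / R) = sqrt(2.8992 / 0.0201) = sqrt(144.24) = 12.01 A

12.01 A


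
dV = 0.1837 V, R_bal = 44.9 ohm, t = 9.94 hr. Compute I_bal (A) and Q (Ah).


I_bal = dV / R = 0.1837 / 44.9 = 0.0040913 A
Q = I_bal * t = 0.0040913 * 9.94 = 0.04067 Ah

I=0.0040913 A, Q=0.04067 Ah


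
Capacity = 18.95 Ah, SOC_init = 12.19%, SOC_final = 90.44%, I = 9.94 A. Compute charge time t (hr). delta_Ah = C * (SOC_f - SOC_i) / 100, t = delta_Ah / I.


delta_Ah = 18.95 * (90.44 - 12.19) / 100 = 14.828 Ah
t = delta_Ah / I = 14.828 / 9.94 = 1.492 hr

1.492 hr


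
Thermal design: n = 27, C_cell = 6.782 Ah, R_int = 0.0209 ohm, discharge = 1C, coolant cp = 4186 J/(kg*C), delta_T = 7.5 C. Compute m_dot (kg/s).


Step 1: I = 1 * 6.782 = 6.782 A
Step 2: Q_cell = I^2 * R = 6.782^2 * 0.0209 = 0.96131 W
Step 3: Q_total = 27 * 0.96131 = 25.955 W
Step 4: m_dot = Q_total / (cp * dT) = 25.955 / (4186 * 7.5) = 8.267e-04 kg/s

8.267e-04 kg/s


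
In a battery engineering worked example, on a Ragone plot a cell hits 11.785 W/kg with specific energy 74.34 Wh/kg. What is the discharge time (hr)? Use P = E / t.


t = E / P = 74.34 / 11.785 = 6.308 hr

6.308 hr


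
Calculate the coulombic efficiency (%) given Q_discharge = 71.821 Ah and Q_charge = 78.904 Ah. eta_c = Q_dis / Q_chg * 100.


eta_c = Q_dis / Q_chg * 100 = 71.821 / 78.904 * 100 = 91.02%

91.02%


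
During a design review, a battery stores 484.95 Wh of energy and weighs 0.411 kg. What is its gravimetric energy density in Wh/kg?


ED = E / m = 484.95 / 0.411 = 1180 Wh/kg

1180 Wh/kg


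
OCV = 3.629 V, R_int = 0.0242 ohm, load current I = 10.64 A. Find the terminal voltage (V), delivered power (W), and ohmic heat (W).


Step 1: V_terminal = OCV - I*R = 3.629 - 10.64 * 0.0242 = 3.3715 V
Step 2: P_out = V_terminal * I = 3.3715 * 10.64 = 35.87 W
Step 3: Q = I^2 * R = 10.64^2 * 0.0242 = 2.740 W

V=3.3715 V, P=35.87 W, Q=2.740 W


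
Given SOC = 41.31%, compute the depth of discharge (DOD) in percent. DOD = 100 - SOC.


Complement of SOC: DOD = 100% - 41.31% = 58.69%

58.69%


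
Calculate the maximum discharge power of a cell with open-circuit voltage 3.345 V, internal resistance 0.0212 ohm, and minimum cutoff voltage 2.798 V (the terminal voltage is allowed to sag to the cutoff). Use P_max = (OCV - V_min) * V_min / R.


P_max = (OCV - V_min) * V_min / R = (3.345 - 2.798) * 2.798 / 0.0212 = 0.547 * 2.798 / 0.0212 = 72.19 W

72.19 W


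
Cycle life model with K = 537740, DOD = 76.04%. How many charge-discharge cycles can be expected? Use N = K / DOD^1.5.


Step 1: DOD^1.5 = 76.04^1.5 = 663.08
Step 2: N = 537740 / 663.08 = 811.0 cycles

811.0 cycles


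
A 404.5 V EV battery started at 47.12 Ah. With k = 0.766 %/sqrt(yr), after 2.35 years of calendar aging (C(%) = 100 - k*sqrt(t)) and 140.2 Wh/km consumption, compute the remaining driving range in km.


Step 1: capacity retention = 100 - 0.766 * sqrt(2.35) = 100 - 0.766 * 1.533 = 98.826%
Step 2: C_now = 47.12 * 98.826/100 = 46.567 Ah
Step 3: E_pack = V * C_now = 404.5 * 46.567 = 18836 Wh
Step 4: range = E_pack / consumption = 18836 / 140.2 = 134.4 km

134.4 km


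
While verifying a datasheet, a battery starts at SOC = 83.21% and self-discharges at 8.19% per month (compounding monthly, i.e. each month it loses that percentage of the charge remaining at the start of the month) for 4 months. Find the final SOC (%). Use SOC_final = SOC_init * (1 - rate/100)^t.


decay = (1 - 8.19/100)^4 = 0.71049
SOC_final = 83.21 * 0.71049 = 59.12%

59.12%


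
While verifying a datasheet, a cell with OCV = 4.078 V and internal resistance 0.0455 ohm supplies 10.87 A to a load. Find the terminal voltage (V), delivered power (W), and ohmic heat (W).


Step 1: V_terminal = OCV - I*R = 4.078 - 10.87 * 0.0455 = 3.5834 V
Step 2: P_out = V_terminal * I = 3.5834 * 10.87 = 38.95 W
Step 3: Q = I^2 * R = 10.87^2 * 0.0455 = 5.376 W

V=3.5834 V, P=38.95 W, Q=5.376 W


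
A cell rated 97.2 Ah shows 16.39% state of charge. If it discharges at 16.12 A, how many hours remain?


Step 1: remaining = SOC/100 * C_total = 16.39/100 * 97.2 = 15.931 Ah
Step 2: t = remaining / I = 15.931 / 16.12 = 0.9883 hr

0.9883 hr


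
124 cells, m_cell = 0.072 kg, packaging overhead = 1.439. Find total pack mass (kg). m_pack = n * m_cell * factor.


Cell mass sum = 124 * 0.072 = 8.928 kg
With overhead 1.439: m_pack = 8.928 * 1.439 = 12.85 kg

12.85 kg


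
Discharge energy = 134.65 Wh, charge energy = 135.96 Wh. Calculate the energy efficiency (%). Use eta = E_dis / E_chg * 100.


eta_e = E_dis / E_chg * 100 = 134.65 / 135.96 * 100 = 99.04%

99.04%


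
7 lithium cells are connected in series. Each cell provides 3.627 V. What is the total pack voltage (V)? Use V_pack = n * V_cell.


With 7 cells in series at 3.627 V each, V_pack = 25.389 V

25.389 V


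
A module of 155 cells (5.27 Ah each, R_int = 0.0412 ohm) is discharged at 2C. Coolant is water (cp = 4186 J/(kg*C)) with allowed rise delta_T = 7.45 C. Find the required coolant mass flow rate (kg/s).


Step 1: I = 2 * 5.27 = 10.54 A
Step 2: Q_cell = I^2 * R = 10.54^2 * 0.0412 = 4.577 W
Step 3: Q_total = 155 * 4.577 = 709.44 W
Step 4: m_dot = Q_total / (cp * dT) = 709.44 / (4186 * 7.45) = 0.02275 kg/s

0.02275 kg/s


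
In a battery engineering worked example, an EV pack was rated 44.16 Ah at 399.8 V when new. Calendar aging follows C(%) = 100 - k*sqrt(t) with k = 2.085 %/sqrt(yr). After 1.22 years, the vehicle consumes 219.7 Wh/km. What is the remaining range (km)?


Step 1: capacity retention = 100 - 2.085 * sqrt(1.22) = 100 - 2.085 * 1.1045 = 97.697%
Step 2: C_now = 44.16 * 97.697/100 = 43.143 Ah
Step 3: E_pack = V * C_now = 399.8 * 43.143 = 17249 Wh
Step 4: range = E_pack / consumption = 17249 / 219.7 = 78.51 km

78.51 km


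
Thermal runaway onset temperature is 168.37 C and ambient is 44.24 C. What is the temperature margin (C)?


Safety margin = 168.37 C - 44.24 C = 124.13 C

124.13 C


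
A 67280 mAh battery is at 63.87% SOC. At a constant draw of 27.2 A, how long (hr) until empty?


Convert: C_total = 67280 mAh = 67.28 Ah
Step 1: remaining = SOC/100 * C_total = 63.87/100 * 67.28 = 42.972 Ah
Step 2: t = remaining / I = 42.972 / 27.2 = 1.580 hr

1.580 hr


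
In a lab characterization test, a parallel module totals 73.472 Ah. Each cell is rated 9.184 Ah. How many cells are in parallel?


n = C_total / C_cell = 73.472 / 9.184 = 8

8


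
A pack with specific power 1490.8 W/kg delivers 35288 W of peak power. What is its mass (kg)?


m = P / SP = 35288 / 1490.8 = 23.67 kg

23.67 kg


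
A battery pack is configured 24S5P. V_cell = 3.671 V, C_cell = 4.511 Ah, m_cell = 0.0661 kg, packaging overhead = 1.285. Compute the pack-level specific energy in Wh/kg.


Step 1: V_pack = 24 * 3.671 = 88.104 V
Step 2: C_pack = 5 * 4.511 = 22.555 Ah
Step 3: E_pack = V_pack * C_pack = 88.104 * 22.555 = 1987.2 Wh
Step 4: m_pack = 24 * 5 * 0.0661 * 1.285 = 10.193 kg
Step 5: ED = E_pack / m_pack = 1987.2 / 10.193 = 195.0 Wh/kg

195.0 Wh/kg


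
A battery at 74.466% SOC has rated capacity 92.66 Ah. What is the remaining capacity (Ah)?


remaining = SOC / 100 * total = 74.466 / 100 * 92.66 = 69.00 Ah

69.00 Ah


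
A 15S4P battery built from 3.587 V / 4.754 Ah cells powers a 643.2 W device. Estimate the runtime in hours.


Step 1: E_pack = Ns * V_cell * Np * C_cell = 15 * 3.587 * 4 * 4.754 = 1023.2 Wh
Step 2: t = E_pack / P = 1023.2 / 643.2 = 1.591 hr

1.591 hr


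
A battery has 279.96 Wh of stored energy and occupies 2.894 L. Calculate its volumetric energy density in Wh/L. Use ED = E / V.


ED = E / V = 279.96 / 2.894 = 96.74 Wh/L

96.74 Wh/L


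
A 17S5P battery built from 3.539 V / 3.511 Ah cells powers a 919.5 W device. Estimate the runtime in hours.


Step 1: E_pack = Ns * V_cell * Np * C_cell = 17 * 3.539 * 5 * 3.511 = 1056.2 Wh
Step 2: t = E_pack / P = 1056.2 / 919.5 = 1.149 hr

1.149 hr


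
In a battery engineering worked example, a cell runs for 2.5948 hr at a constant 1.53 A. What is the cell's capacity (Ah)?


C = I * t = 1.53 * 2.5948 = 3.970 Ah

3.970 Ah


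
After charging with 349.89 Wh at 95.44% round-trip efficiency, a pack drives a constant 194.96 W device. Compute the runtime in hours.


Step 1: E_discharge = eta/100 * E_charge = 95.44/100 * 349.89 = 333.94 Wh
Step 2: t = E_discharge / P = 333.94 / 194.96 = 1.713 hr

1.713 hr


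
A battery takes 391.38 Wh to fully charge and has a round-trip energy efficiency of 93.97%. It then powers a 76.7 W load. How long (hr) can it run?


Step 1: E_discharge = eta/100 * E_charge = 93.97/100 * 391.38 = 367.78 Wh
Step 2: t = E_discharge / P = 367.78 / 76.7 = 4.795 hr

4.795 hr


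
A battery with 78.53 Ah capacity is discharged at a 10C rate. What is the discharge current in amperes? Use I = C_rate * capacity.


I = C_rate * capacity = 10 * 78.53 = 785.3 A

785.3 A


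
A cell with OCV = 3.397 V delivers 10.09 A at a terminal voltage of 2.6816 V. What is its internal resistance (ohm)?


R = (OCV - V) / I = (3.397 - 2.6816) / 10.09 = 0.07090 ohm

0.07090 ohm


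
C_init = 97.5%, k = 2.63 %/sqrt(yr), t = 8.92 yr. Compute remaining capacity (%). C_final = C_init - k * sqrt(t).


Step 1: sqrt(8.92 yr) = 2.9866
Step 2: drop = 2.63 * 2.9866 = 7.8548
Step 3: C_final = 97.5 - 7.8548 = 89.65%

89.65%


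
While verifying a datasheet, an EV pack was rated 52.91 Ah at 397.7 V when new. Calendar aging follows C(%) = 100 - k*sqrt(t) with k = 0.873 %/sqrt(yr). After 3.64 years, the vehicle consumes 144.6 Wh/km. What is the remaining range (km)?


Step 1: capacity retention = 100 - 0.873 * sqrt(3.64) = 100 - 0.873 * 1.9079 = 98.334%
Step 2: C_now = 52.91 * 98.334/100 = 52.029 Ah
Step 3: E_pack = V * C_now = 397.7 * 52.029 = 20692 Wh
Step 4: range = E_pack / consumption = 20692 / 144.6 = 143.1 km

143.1 km


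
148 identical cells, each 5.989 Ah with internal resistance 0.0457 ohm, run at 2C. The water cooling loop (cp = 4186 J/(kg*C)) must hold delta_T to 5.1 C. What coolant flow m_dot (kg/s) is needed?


Step 1: I = 2 * 5.989 = 11.978 A
Step 2: Q_cell = I^2 * R = 11.978^2 * 0.0457 = 6.5567 W
Step 3: Q_total = 148 * 6.5567 = 970.39 W
Step 4: m_dot = Q_total / (cp * dT) = 970.39 / (4186 * 5.1) = 0.04545 kg/s

0.04545 kg/s


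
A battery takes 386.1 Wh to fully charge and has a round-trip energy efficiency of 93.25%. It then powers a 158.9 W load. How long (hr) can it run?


Step 1: E_discharge = eta/100 * E_charge = 93.25/100 * 386.1 = 360.04 Wh
Step 2: t = E_discharge / P = 360.04 / 158.9 = 2.266 hr

2.266 hr


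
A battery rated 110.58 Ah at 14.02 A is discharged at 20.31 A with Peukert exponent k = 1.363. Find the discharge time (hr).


t_rated = C / I_rated = 110.58 / 14.02 = 7.8873 hr
(I_rated/I)^k = (0.6903)^1.363 = 0.6034
t = t_rated * (I_rated/I)^k = 7.8873 * 0.6034 = 4.759 hr

4.759 hr


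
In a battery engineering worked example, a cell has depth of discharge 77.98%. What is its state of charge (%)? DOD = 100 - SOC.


SOC = 100 - DOD = 100 - 77.98 = 22.02%

22.02%


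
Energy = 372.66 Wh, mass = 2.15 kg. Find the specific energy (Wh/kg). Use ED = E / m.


Specific energy = 372.66 Wh / 2.15 kg = 173.3 Wh/kg

173.3 Wh/kg


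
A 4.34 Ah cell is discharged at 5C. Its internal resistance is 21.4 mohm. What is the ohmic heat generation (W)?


Convert: R = 21.4 mohm = 0.0214 ohm
Step 1: I = C_rate * capacity = 5 * 4.34 = 21.7 A
Step 2: Q = I^2 * R = 21.7^2 * 0.0214 = 470.89 * 0.0214 = 10.08 W

10.08 W


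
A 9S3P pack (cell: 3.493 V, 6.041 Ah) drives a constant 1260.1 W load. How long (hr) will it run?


Step 1: E_pack = Ns * V_cell * Np * C_cell = 9 * 3.493 * 3 * 6.041 = 569.73 Wh
Step 2: t = E_pack / P = 569.73 / 1260.1 = 0.4521 hr

0.4521 hr


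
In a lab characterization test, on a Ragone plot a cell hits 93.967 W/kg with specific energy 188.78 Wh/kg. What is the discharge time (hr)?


t = E / P = 188.78 / 93.967 = 2.009 hr

2.009 hr


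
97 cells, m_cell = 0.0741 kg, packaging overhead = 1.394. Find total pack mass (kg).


m_pack = n * m_cell * overhead = 97 * 0.0741 * 1.394 = 10.02 kg

10.02 kg


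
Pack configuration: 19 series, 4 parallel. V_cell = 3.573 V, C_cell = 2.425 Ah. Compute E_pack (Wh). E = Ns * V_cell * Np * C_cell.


E = Ns * Vcell * Np * Ccell = 19 * 3.573 * 4 * 2.425 = 658.5 Wh

658.5 Wh


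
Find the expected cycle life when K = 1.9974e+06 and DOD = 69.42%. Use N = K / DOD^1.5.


DOD^1.5 = 578.4
N = K / DOD^1.5 = 1.9974e+06 / 578.4 = 3453

3453 cycles


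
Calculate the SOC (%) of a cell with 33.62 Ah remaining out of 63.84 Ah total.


SOC = (remaining / total) * 100 = (33.62 / 63.84) * 100 = 52.66%

52.66%


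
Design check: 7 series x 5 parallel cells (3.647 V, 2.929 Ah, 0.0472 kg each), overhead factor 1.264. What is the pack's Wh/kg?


Step 1: V_pack = 7 * 3.647 = 25.529 V
Step 2: C_pack = 5 * 2.929 = 14.645 Ah
Step 3: E_pack = V_pack * C_pack = 25.529 * 14.645 = 373.87 Wh
Step 4: m_pack = 7 * 5 * 0.0472 * 1.264 = 2.0881 kg
Step 5: ED = E_pack / m_pack = 373.87 / 2.0881 = 179.0 Wh/kg

179.0 Wh/kg


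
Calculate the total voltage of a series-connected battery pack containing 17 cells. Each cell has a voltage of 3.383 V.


With 17 cells in series at 3.383 V each, V_pack = 57.511 V

57.511 V


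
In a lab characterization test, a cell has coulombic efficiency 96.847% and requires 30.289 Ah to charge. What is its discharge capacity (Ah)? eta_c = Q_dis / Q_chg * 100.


Q_dis = eta/100 * Q_chg = 96.847/100 * 30.289 = 29.33 Ah

29.33 Ah


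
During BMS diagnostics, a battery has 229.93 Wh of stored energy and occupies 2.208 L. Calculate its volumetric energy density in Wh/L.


Volumetric ED = 229.93 Wh / 2.208 L = 104.1 Wh/L

104.1 Wh/L


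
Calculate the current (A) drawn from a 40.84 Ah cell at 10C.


At 10C: I = 10 * 40.84 Ah = 408.4 A

408.4 A


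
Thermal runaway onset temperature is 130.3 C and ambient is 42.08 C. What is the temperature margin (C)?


margin = T_onset - T_ambient = 130.3 - 42.08 = 88.22 C

88.22 C


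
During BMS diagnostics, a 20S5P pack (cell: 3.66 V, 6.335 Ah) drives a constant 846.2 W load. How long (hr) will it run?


Step 1: E_pack = Ns * V_cell * Np * C_cell = 20 * 3.66 * 5 * 6.335 = 2318.6 Wh
Step 2: t = E_pack / P = 2318.6 / 846.2 = 2.740 hr

2.740 hr


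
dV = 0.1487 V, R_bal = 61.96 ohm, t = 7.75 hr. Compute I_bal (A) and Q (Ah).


I_bal = dV / R = 0.1487 / 61.96 = 0.0023999 A
Q = I_bal * t = 0.0023999 * 7.75 = 0.01860 Ah

I=0.0023999 A, Q=0.01860 Ah


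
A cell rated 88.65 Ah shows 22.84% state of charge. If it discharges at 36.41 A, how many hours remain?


Step 1: remaining = SOC/100 * C_total = 22.84/100 * 88.65 = 20.248 Ah
Step 2: t = remaining / I = 20.248 / 36.41 = 0.5561 hr

0.5561 hr


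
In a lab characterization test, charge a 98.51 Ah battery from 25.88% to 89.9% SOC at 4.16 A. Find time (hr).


Step 1: dSOC = 89.9% - 25.88% = 64.02%
Step 2: delta_Ah = 98.51 * 64.02 / 100 = 63.066 Ah
Step 3: t = 63.066 / 4.16 = 15.16 hr

15.16 hr


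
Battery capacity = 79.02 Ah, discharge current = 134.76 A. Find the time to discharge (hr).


t = capacity / current = 79.02 / 134.76 = 0.5864 hr

0.5864 hr


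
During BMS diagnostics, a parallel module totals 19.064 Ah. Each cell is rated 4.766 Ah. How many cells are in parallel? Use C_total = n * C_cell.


n = C_total / C_cell = 19.064 / 4.766 = 4

4


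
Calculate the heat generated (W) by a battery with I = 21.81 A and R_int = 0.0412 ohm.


I^2 = 475.68
Q = 475.68 * 0.0412 = 19.60 W

19.60 W


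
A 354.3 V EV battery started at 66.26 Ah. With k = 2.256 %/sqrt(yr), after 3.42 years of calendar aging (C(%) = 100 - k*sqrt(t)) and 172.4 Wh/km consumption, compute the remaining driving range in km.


Step 1: capacity retention = 100 - 2.256 * sqrt(3.42) = 100 - 2.256 * 1.8493 = 95.828%
Step 2: C_now = 66.26 * 95.828/100 = 63.496 Ah
Step 3: E_pack = V * C_now = 354.3 * 63.496 = 22497 Wh
Step 4: range = E_pack / consumption = 22497 / 172.4 = 130.5 km

130.5 km


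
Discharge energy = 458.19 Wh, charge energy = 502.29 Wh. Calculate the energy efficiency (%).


Round-trip efficiency = 458.19/502.29 * 100% = 91.22%

91.22%


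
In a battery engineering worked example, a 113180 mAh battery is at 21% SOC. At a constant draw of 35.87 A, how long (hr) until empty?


Convert: C_total = 113180 mAh = 113.18 Ah
Step 1: remaining = SOC/100 * C_total = 21/100 * 113.18 = 23.768 Ah
Step 2: t = remaining / I = 23.768 / 35.87 = 0.6626 hr

0.6626 hr


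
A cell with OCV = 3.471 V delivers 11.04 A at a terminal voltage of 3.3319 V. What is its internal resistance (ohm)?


R = (OCV - V) / I = (3.471 - 3.3319) / 11.04 = 0.01260 ohm

0.01260 ohm


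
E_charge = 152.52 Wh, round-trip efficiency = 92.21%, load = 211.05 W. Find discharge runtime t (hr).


Step 1: E_discharge = eta/100 * E_charge = 92.21/100 * 152.52 = 140.64 Wh
Step 2: t = E_discharge / P = 140.64 / 211.05 = 0.6664 hr

0.6664 hr


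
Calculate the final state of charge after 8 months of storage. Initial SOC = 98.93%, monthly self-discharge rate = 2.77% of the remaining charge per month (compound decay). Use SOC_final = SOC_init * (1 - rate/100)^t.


decay = (1 - 2.77/100)^8 = 0.79873
SOC_final = 98.93 * 0.79873 = 79.02%

79.02%


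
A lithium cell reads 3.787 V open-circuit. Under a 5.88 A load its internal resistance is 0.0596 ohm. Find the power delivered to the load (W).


Step 1: V_terminal = OCV - I*R = 3.787 - 5.88 * 0.0596 = 3.4366 V
Step 2: P_out = V_terminal * I = 3.4366 * 5.88 = 20.21 W

20.21 W


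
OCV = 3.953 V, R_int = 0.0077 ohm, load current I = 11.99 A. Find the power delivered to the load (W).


Step 1: V_terminal = OCV - I*R = 3.953 - 11.99 * 0.0077 = 3.8607 V
Step 2: P_out = V_terminal * I = 3.8607 * 11.99 = 46.29 W

46.29 W


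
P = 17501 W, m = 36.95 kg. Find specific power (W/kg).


SP = P / m = 17501 / 36.95 = 473.6 W/kg

473.6 W/kg


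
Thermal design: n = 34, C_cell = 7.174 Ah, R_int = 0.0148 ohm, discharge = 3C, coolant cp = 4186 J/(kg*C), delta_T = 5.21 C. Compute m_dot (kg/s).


Step 1: I = 3 * 7.174 = 21.522 A
Step 2: Q_cell = I^2 * R = 21.522^2 * 0.0148 = 6.8553 W
Step 3: Q_total = 34 * 6.8553 = 233.08 W
Step 4: m_dot = Q_total / (cp * dT) = 233.08 / (4186 * 5.21) = 0.01069 kg/s

0.01069 kg/s


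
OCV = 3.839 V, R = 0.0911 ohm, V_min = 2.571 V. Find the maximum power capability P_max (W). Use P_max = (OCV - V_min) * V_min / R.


dV = OCV - V_min = 1.268 V (so I_max = dV / R)
P_max = dV * V_min / R = 1.268 * 2.571 / 0.0911 = 35.79 W

35.79 W


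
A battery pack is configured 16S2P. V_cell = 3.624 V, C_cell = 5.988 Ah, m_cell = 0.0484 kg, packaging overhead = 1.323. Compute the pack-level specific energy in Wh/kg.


Step 1: V_pack = 16 * 3.624 = 57.984 V
Step 2: C_pack = 2 * 5.988 = 11.976 Ah
Step 3: E_pack = V_pack * C_pack = 57.984 * 11.976 = 694.42 Wh
Step 4: m_pack = 16 * 2 * 0.0484 * 1.323 = 2.0491 kg
Step 5: ED = E_pack / m_pack = 694.42 / 2.0491 = 338.9 Wh/kg

338.9 Wh/kg


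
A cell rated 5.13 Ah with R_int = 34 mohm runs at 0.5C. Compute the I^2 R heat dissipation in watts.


Convert: R = 34 mohm = 0.034 ohm
Step 1: I = C_rate * capacity = 0.5 * 5.13 = 2.565 A
Step 2: Q = I^2 * R = 2.565^2 * 0.034 = 6.5792 * 0.034 = 0.2237 W

0.2237 W


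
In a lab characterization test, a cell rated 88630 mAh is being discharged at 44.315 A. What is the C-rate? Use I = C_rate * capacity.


Convert: capacity = 88630 mAh = 88.63 Ah
Rearranging: C_rate = 44.315 / 88.63 = 0.5C

0.5C


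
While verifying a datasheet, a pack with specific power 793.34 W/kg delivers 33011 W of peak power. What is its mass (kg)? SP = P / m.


m = P / SP = 33011 / 793.34 = 41.61 kg

41.61 kg


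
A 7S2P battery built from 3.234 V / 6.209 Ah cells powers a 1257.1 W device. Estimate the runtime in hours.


Step 1: E_pack = Ns * V_cell * Np * C_cell = 7 * 3.234 * 2 * 6.209 = 281.12 Wh
Step 2: t = E_pack / P = 281.12 / 1257.1 = 0.2236 hr

0.2236 hr


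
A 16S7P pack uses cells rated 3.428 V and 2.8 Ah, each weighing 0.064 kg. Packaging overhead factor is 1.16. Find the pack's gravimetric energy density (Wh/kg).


Step 1: V_pack = 16 * 3.428 = 54.848 V
Step 2: C_pack = 7 * 2.8 = 19.6 Ah
Step 3: E_pack = V_pack * C_pack = 54.848 * 19.6 = 1075 Wh
Step 4: m_pack = 16 * 7 * 0.064 * 1.16 = 8.3149 kg
Step 5: ED = E_pack / m_pack = 1075 / 8.3149 = 129.3 Wh/kg

129.3 Wh/kg


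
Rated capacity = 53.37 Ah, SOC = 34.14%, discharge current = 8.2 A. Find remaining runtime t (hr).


Step 1: remaining = SOC/100 * C_total = 34.14/100 * 53.37 = 18.221 Ah
Step 2: t = remaining / I = 18.221 / 8.2 = 2.222 hr

2.222 hr


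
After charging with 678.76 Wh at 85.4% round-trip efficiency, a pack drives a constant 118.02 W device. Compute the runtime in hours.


Step 1: E_discharge = eta/100 * E_charge = 85.4/100 * 678.76 = 579.66 Wh
Step 2: t = E_discharge / P = 579.66 / 118.02 = 4.912 hr

4.912 hr


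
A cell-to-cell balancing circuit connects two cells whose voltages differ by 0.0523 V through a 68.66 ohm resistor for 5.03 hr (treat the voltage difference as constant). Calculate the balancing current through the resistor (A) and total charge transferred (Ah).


I_bal = dV / R = 0.0523 / 68.66 = 7.6172e-04 A
Q = I_bal * t = 7.6172e-04 * 5.03 = 0.003831 Ah

I=7.6172e-04 A, Q=0.003831 Ah


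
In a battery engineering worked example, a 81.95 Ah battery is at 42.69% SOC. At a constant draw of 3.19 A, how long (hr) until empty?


Step 1: remaining = SOC/100 * C_total = 42.69/100 * 81.95 = 34.984 Ah
Step 2: t = remaining / I = 34.984 / 3.19 = 10.97 hr

10.97 hr


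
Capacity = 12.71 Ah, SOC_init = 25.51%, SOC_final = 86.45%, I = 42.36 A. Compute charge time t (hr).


delta_Ah = 12.71 * (86.45 - 25.51) / 100 = 7.7455 Ah
t = delta_Ah / I = 7.7455 / 42.36 = 0.1828 hr

0.1828 hr


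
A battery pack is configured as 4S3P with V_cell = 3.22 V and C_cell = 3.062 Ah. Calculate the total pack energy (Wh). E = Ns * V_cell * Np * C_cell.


V_pack = 4 * 3.22 = 12.88 V
C_pack = 3 * 3.062 = 9.186 Ah
E = V_pack * C_pack = 12.88 * 9.186 = 118.3 Wh

118.3 Wh


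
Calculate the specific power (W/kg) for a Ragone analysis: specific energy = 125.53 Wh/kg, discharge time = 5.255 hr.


Specific power = 125.53 Wh/kg / 5.255 hr = 23.89 W/kg

23.89 W/kg


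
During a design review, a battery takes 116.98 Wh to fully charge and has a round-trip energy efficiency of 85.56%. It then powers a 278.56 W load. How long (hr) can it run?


Step 1: E_discharge = eta/100 * E_charge = 85.56/100 * 116.98 = 100.09 Wh
Step 2: t = E_discharge / P = 100.09 / 278.56 = 0.3593 hr

0.3593 hr


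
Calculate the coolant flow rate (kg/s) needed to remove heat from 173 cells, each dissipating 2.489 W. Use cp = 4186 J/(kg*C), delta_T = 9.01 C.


Q_total = 173 * 2.489 = 430.6 W
m_dot = Q_total / (cp * dT) = 430.6 / (4186 * 9.01) = 0.01142 kg/s

0.01142 kg/s


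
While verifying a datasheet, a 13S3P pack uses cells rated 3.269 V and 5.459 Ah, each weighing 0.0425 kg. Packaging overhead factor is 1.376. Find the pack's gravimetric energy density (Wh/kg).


Step 1: V_pack = 13 * 3.269 = 42.497 V
Step 2: C_pack = 3 * 5.459 = 16.377 Ah
Step 3: E_pack = V_pack * C_pack = 42.497 * 16.377 = 695.97 Wh
Step 4: m_pack = 13 * 3 * 0.0425 * 1.376 = 2.2807 kg
Step 5: ED = E_pack / m_pack = 695.97 / 2.2807 = 305.2 Wh/kg

305.2 Wh/kg


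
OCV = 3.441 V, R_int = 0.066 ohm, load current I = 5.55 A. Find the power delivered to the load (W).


Step 1: V_terminal = OCV - I*R = 3.441 - 5.55 * 0.066 = 3.0747 V
Step 2: P_out = V_terminal * I = 3.0747 * 5.55 = 17.06 W

17.06 W


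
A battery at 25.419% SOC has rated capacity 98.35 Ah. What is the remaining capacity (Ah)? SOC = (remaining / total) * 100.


remaining = SOC / 100 * total = 25.419 / 100 * 98.35 = 25.00 Ah

25.00 Ah


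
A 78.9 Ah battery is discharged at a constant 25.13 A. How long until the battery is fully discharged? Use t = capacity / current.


Runtime = 78.9 Ah / 25.13 A = 3.140 hr

3.140 hr


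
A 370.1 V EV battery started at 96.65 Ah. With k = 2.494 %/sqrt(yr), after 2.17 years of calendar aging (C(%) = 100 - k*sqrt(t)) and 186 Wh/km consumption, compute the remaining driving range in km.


Step 1: capacity retention = 100 - 2.494 * sqrt(2.17) = 100 - 2.494 * 1.4731 = 96.326%
Step 2: C_now = 96.65 * 96.326/100 = 93.099 Ah
Step 3: E_pack = V * C_now = 370.1 * 93.099 = 34456 Wh
Step 4: range = E_pack / consumption = 34456 / 186 = 185.2 km

185.2 km
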